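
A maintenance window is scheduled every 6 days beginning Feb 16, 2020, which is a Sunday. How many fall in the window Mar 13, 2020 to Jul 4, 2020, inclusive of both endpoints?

Occurrences land 6·i days after Feb 16, 2020 for i = 0, 1, 2, …
Mar 13, 2020 is 26 days after the start; 26 ÷ 6 = 4 remainder 2; since the remainder is 2, round up to i = 5. First occurrence in the window: #6 on Mar 17, 2020 (5×6 = 30 days in).
Jul 4, 2020 is 139 days after the start; 139 ÷ 6 = 23 remainder 1. Last occurrence in the window: #24 on Jul 3, 2020.
Occurrences #6 through #24: 19 in total.

19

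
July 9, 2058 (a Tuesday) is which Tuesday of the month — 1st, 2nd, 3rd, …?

2nd

Day 9 falls in week ⌈9/7⌉ of the month.
Days 1–7 hold the 1st Tuesday, 8–14 the 2nd, 15–21 the 3rd, 22–28 the 4th, 29–31 the 5th.
9 is in the range for the 2nd.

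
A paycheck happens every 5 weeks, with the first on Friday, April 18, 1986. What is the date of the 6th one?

The 6th occurrence is 5 intervals after the first: 5 × 35 = 175 days after April 18, 1986.
April has 30 days — 12 days to the end of April leaves 163.
May has 31 days (132 left).
June has 30 days (102 left).
July has 31 days (71 left).
August has 31 days (40 left).
September has 30 days (10 left).
10 days into October → October 10, 1986.

October 10, 1986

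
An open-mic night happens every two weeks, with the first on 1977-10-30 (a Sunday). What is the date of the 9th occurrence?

1978-02-19

The 9th occurrence is 8 intervals after the first: 8 × 14 = 112 days after 1977-10-30.
October has 31 days — 1 day to the end of October leaves 111.
November has 30 days (81 left).
December has 31 days (50 left).
January has 31 days (19 left).
19 days into February → 1978-02-19.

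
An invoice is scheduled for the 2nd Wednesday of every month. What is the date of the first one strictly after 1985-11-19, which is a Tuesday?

1985-12-11

November 1985 starts on a Friday; its first Wednesday is the 6th, so the 2nd Wednesday is the 13th — 1985-11-13.
That is not after 1985-11-19, so look at December 1985.
December 1985 starts on a Sunday; its first Wednesday is the 4th, so the 2nd Wednesday is the 11th — 1985-12-11.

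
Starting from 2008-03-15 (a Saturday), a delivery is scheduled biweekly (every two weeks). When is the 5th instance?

2008-05-10

The 5th occurrence is 4 intervals after the first: 4 × 14 = 56 days after 2008-03-15.
March has 31 days — 16 days to the end of March leaves 40.
April has 30 days (10 left).
10 days into May → 2008-05-10.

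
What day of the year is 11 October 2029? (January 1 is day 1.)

284

Days in months before October: 31 + 28 + 31 + 30 + 31 + 30 + 31 + 31 + 30 = 273.
Plus 11 days into October → day 284.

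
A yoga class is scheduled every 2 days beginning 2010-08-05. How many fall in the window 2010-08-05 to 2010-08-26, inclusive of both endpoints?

Occurrences land 2·i days after 2010-08-05 for i = 0, 1, 2, …
The window opens on the start date, so the first occurrence inside is #1 on 2010-08-05.
2010-08-26 is 21 days after the start; 21 ÷ 2 = 10 remainder 1. Last occurrence in the window: #11 on 2010-08-25.
Occurrences #1 through #11: 11 in total.

11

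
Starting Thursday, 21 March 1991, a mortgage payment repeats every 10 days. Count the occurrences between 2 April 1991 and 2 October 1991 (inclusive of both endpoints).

18

Occurrences land 10·i days after 21 March 1991 for i = 0, 1, 2, …
2 April 1991 is 12 days after the start; 12 ÷ 10 = 1 remainder 2; since the remainder is 2, round up to i = 2. First occurrence in the window: #3 on 10 April 1991 (2×10 = 20 days in).
2 October 1991 is 195 days after the start; 195 ÷ 10 = 19 remainder 5. Last occurrence in the window: #20 on 27 September 1991.
Occurrences #3 through #20: 18 in total.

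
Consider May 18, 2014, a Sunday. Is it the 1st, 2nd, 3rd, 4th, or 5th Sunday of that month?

Day 18 falls in week ⌈18/7⌉ of the month.
Days 1–7 hold the 1st Sunday, 8–14 the 2nd, 15–21 the 3rd, 22–28 the 4th, 29–31 the 5th.
18 is in the range for the 3rd.

3rd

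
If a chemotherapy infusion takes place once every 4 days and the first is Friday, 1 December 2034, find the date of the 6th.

21 December 2034

The 6th occurrence is 5 intervals after the first: 5 × 4 = 20 days after 1 December 2034.
20 days later is 21 December 2034.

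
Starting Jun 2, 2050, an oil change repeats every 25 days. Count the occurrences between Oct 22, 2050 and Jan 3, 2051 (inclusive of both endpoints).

Occurrences land 25·i days after Jun 2, 2050 for i = 0, 1, 2, …
Oct 22, 2050 is 142 days after the start; 142 ÷ 25 = 5 remainder 17; since the remainder is 17, round up to i = 6. First occurrence in the window: #7 on Oct 30, 2050 (6×25 = 150 days in).
Jan 3, 2051 is 215 days after the start; 215 ÷ 25 = 8 remainder 15. Last occurrence in the window: #9 on Dec 19, 2050.
Occurrences #7 through #9: 3 in total.

3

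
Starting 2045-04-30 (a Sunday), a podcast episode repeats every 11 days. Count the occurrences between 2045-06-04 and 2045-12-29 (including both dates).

Occurrences land 11·i days after 2045-04-30 for i = 0, 1, 2, …
2045-06-04 is 35 days after the start; 35 ÷ 11 = 3 remainder 2; since the remainder is 2, round up to i = 4. First occurrence in the window: #5 on 2045-06-13 (4×11 = 44 days in).
2045-12-29 is 243 days after the start; 243 ÷ 11 = 22 remainder 1. Last occurrence in the window: #23 on 2045-12-28.
Occurrences #5 through #23: 19 in total.

19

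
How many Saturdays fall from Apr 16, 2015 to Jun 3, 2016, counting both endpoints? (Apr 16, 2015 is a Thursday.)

Apr 16, 2015 is a Thursday; the first Saturday on or after it is Apr 18, 2015 (2 days later).
From Apr 18, 2015 to Jun 3, 2016: 257 + 155 = 412 days (rest of 2015, to Jun 3, 2016 in 2016).
412 ÷ 7 = 58 full weeks with remainder 6, so 58 more Saturdays after the first → 59.

59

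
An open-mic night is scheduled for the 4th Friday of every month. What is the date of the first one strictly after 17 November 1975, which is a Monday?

28 November 1975

November 1975 starts on a Saturday; its first Friday is the 7th, so the 4th Friday is the 28th — 28 November 1975.
28 November 1975 is after 17 November 1975, so that is the next one.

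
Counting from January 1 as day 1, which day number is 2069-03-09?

68

Days in months before March: 31 + 28 = 59.
Plus 9 days into March → day 68.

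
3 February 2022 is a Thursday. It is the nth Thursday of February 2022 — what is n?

1st

Day 3 falls in week ⌈3/7⌉ of the month.
Days 1–7 hold the 1st Thursday, 8–14 the 2nd, 15–21 the 3rd, 22–28 the 4th, 29–31 the 5th.
3 is in the range for the 1st.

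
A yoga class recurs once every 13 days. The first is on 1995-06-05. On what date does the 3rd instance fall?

1995-07-01

The 3rd occurrence is 2 intervals after the first: 2 × 13 = 26 days after 1995-06-05.
June has 30 days — 25 days to the end of June leaves 1.
1 day into July → 1995-07-01.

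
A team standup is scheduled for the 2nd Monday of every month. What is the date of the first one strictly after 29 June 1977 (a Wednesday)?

June 1977 starts on a Wednesday; its first Monday is the 6th, so the 2nd Monday is the 13th — 13 June 1977.
That is not after 29 June 1977, so look at July 1977.
July 1977 starts on a Friday; its first Monday is the 4th, so the 2nd Monday is the 11th — 11 July 1977.

11 July 1977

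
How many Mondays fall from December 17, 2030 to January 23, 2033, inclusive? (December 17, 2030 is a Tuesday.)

December 17, 2030 is a Tuesday; the first Monday on or after it is December 23, 2030 (6 days later).
From December 23, 2030 to January 23, 2033: 8 + 365 + 366 + 23 = 762 days (rest of 2030, 2031, 2032, to January 23, 2033 in 2033).
762 ÷ 7 = 108 full weeks with remainder 6, so 108 more Mondays after the first → 109.

109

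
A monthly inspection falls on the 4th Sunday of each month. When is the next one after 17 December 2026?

December 2026 starts on a Tuesday; its first Sunday is the 6th, so the 4th Sunday is the 27th — 27 December 2026.
27 December 2026 is after 17 December 2026, so that is the next one.

27 December 2026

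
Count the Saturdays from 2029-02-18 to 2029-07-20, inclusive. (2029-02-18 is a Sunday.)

21

2029-02-18 is a Sunday; the first Saturday on or after it is 2029-02-24 (6 days later).
From 2029-02-24 to 2029-07-20: 4 + 31 + 30 + 31 + 30 + 20 = 146 days (rest of February, March, April, May, June, July).
146 ÷ 7 = 20 full weeks with remainder 6, so 20 more Saturdays after the first → 21.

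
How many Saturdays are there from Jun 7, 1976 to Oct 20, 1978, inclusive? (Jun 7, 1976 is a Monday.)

123

Jun 7, 1976 is a Monday; the first Saturday on or after it is Jun 12, 1976 (5 days later).
From Jun 12, 1976 to Oct 20, 1978: 202 + 365 + 293 = 860 days (rest of 1976, 1977, to Oct 20, 1978 in 1978).
860 ÷ 7 = 122 full weeks with remainder 6, so 122 more Saturdays after the first → 123.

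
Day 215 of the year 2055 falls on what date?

3 August 2055

January has 31 days (215 − 31 = 184 remain).
February has 28 days (184 − 28 = 156 remain).
March has 31 days (156 − 31 = 125 remain).
April has 30 days (125 − 30 = 95 remain).
May has 31 days (95 − 31 = 64 remain).
June has 30 days (64 − 30 = 34 remain).
July has 31 days (34 − 31 = 3 remain).
3 into August → August 3.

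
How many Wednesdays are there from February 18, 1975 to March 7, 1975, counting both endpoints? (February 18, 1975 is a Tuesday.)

3

February 18, 1975 is a Tuesday; the first Wednesday on or after it is February 19, 1975 (1 day later).
From February 19, 1975 to March 7, 1975: 9 + 7 = 16 days (rest of February, March).
16 ÷ 7 = 2 full weeks with remainder 2, so 2 more Wednesdays after the first → 3.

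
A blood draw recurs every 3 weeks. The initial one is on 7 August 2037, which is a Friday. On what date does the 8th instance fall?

1 January 2038

The 8th occurrence is 7 intervals after the first: 7 × 21 = 147 days after 7 August 2037.
August has 31 days — 24 days to the end of August leaves 123.
September has 30 days (93 left).
October has 31 days (62 left).
November has 30 days (32 left).
December has 31 days (1 left).
1 day into January → 1 January 2038.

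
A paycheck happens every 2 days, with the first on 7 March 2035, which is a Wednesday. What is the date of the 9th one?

23 March 2035

The 9th occurrence is 8 intervals after the first: 8 × 2 = 16 days after 7 March 2035.
16 days later is 23 March 2035.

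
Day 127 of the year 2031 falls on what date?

May 7, 2031

January has 31 days (127 − 31 = 96 remain).
February has 28 days (96 − 28 = 68 remain).
March has 31 days (68 − 31 = 37 remain).
April has 30 days (37 − 30 = 7 remain).
7 into May → May 7.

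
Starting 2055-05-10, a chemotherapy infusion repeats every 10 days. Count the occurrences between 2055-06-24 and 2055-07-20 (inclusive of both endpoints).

Occurrences land 10·i days after 2055-05-10 for i = 0, 1, 2, …
2055-06-24 is 45 days after the start; 45 ÷ 10 = 4 remainder 5; since the remainder is 5, round up to i = 5. First occurrence in the window: #6 on 2055-06-29 (5×10 = 50 days in).
2055-07-20 is 71 days after the start; 71 ÷ 10 = 7 remainder 1. Last occurrence in the window: #8 on 2055-07-19.
Occurrences #6 through #8: 3 in total.

3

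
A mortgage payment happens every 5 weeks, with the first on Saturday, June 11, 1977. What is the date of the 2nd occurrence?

The 2nd occurrence is 1 interval after the first: 1 × 35 = 35 days after June 11, 1977.
June has 30 days — 19 days to the end of June leaves 16.
16 days into July → July 16, 1977.

July 16, 1977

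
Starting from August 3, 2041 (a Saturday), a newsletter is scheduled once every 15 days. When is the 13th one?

January 30, 2042

The 13th occurrence is 12 intervals after the first: 12 × 15 = 180 days after August 3, 2041.
August has 31 days — 28 days to the end of August leaves 152.
September has 30 days (122 left).
October has 31 days (91 left).
November has 30 days (61 left).
December has 31 days (30 left).
30 days into January → January 30, 2042.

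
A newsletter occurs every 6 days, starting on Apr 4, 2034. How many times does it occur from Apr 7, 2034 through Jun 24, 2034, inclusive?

13

Occurrences land 6·i days after Apr 4, 2034 for i = 0, 1, 2, …
Apr 7, 2034 is 3 days after the start; 3 ÷ 6 = 0 remainder 3; since the remainder is 3, round up to i = 1. First occurrence in the window: #2 on Apr 10, 2034 (1×6 = 6 days in).
Jun 24, 2034 is 81 days after the start; 81 ÷ 6 = 13 remainder 3. Last occurrence in the window: #14 on Jun 21, 2034.
Occurrences #2 through #14: 13 in total.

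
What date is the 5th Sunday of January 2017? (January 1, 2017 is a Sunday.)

29 January 2017

January 2017 begins on a Sunday, so the first Sunday is January 1.
The 5th Sunday is 4 weeks later: 1 + 28 = 29.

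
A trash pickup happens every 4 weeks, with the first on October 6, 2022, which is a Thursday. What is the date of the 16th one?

November 30, 2023

The 16th occurrence is 15 intervals after the first: 15 × 28 = 420 days after October 6, 2022.
October has 31 days — 25 days to the end of October leaves 395.
November has 30 days (365 left).
December has 31 days (334 left).
January has 31 days (303 left).
February has 28 days (275 left).
March has 31 days (244 left).
April has 30 days (214 left).
May has 31 days (183 left).
June has 30 days (153 left).
July has 31 days (122 left).
August has 31 days (91 left).
September has 30 days (61 left).
October has 31 days (30 left).
30 days into November → November 30, 2023.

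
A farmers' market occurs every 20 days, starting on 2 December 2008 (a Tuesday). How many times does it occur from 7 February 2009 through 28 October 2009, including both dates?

Occurrences land 20·i days after 2 December 2008 for i = 0, 1, 2, …
7 February 2009 is 67 days after the start; 67 ÷ 20 = 3 remainder 7; since the remainder is 7, round up to i = 4. First occurrence in the window: #5 on 20 February 2009 (4×20 = 80 days in).
28 October 2009 is 330 days after the start; 330 ÷ 20 = 16 remainder 10. Last occurrence in the window: #17 on 18 October 2009.
Occurrences #5 through #17: 13 in total.

13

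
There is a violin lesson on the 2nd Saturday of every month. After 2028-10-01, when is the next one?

2028-10-14

October 2028 starts on a Sunday; its first Saturday is the 7th, so the 2nd Saturday is the 14th — 2028-10-14.
2028-10-14 is after 2028-10-01, so that is the next one.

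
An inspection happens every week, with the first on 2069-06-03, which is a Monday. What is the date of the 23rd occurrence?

2069-11-04

The 23rd occurrence is 22 intervals after the first: 22 × 7 = 154 days after 2069-06-03.
June has 30 days — 27 days to the end of June leaves 127.
July has 31 days (96 left).
August has 31 days (65 left).
September has 30 days (35 left).
October has 31 days (4 left).
4 days into November → 2069-11-04.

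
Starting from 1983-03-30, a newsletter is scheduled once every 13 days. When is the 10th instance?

1983-07-25

The 10th occurrence is 9 intervals after the first: 9 × 13 = 117 days after 1983-03-30.
March has 31 days — 1 day to the end of March leaves 116.
April has 30 days (86 left).
May has 31 days (55 left).
June has 30 days (25 left).
25 days into July → 1983-07-25.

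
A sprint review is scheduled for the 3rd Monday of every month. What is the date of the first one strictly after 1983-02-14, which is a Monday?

February 1983 starts on a Tuesday; its first Monday is the 7th, so the 3rd Monday is the 21st — 1983-02-21.
1983-02-21 is after 1983-02-14, so that is the next one.

1983-02-21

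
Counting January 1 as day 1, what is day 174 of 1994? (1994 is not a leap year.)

June 23, 1994

January has 31 days (174 − 31 = 143 remain).
February has 28 days (143 − 28 = 115 remain).
March has 31 days (115 − 31 = 84 remain).
April has 30 days (84 − 30 = 54 remain).
May has 31 days (54 − 31 = 23 remain).
23 into June → June 23.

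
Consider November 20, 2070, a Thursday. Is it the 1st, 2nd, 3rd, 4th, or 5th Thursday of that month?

Day 20 falls in week ⌈20/7⌉ of the month.
Days 1–7 hold the 1st Thursday, 8–14 the 2nd, 15–21 the 3rd, 22–28 the 4th, 29–31 the 5th.
20 is in the range for the 3rd.

3rd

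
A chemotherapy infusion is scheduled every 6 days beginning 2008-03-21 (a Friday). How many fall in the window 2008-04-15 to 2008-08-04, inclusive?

Occurrences land 6·i days after 2008-03-21 for i = 0, 1, 2, …
2008-04-15 is 25 days after the start; 25 ÷ 6 = 4 remainder 1; since the remainder is 1, round up to i = 5. First occurrence in the window: #6 on 2008-04-20 (5×6 = 30 days in).
2008-08-04 is 136 days after the start; 136 ÷ 6 = 22 remainder 4. Last occurrence in the window: #23 on 2008-07-31.
Occurrences #6 through #23: 18 in total.

18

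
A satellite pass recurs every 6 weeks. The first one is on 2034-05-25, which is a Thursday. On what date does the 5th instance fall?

2034-11-09

The 5th occurrence is 4 intervals after the first: 4 × 42 = 168 days after 2034-05-25.
May has 31 days — 6 days to the end of May leaves 162.
June has 30 days (132 left).
July has 31 days (101 left).
August has 31 days (70 left).
September has 30 days (40 left).
October has 31 days (9 left).
9 days into November → 2034-11-09.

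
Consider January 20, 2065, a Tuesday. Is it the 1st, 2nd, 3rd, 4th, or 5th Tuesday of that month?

3rd

Day 20 falls in week ⌈20/7⌉ of the month.
Days 1–7 hold the 1st Tuesday, 8–14 the 2nd, 15–21 the 3rd, 22–28 the 4th, 29–31 the 5th.
20 is in the range for the 3rd.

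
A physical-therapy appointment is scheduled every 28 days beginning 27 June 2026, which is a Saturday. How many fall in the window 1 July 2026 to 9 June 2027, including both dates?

Occurrences land 28·i days after 27 June 2026 for i = 0, 1, 2, …
1 July 2026 is 4 days after the start; 4 ÷ 28 = 0 remainder 4; since the remainder is 4, round up to i = 1. First occurrence in the window: #2 on 25 July 2026 (1×28 = 28 days in).
9 June 2027 is 347 days after the start; 347 ÷ 28 = 12 remainder 11. Last occurrence in the window: #13 on 29 May 2027.
Occurrences #2 through #13: 12 in total.

12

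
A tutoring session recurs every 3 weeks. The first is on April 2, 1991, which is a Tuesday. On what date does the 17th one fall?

The 17th occurrence is 16 intervals after the first: 16 × 21 = 336 days after April 2, 1991.
April has 30 days — 28 days to the end of April leaves 308.
May has 31 days (277 left).
June has 30 days (247 left).
July has 31 days (216 left).
August has 31 days (185 left).
September has 30 days (155 left).
October has 31 days (124 left).
November has 30 days (94 left).
December has 31 days (63 left).
January has 31 days (32 left).
February has 29 days (3 left).
3 days into March → March 3, 1992.

March 3, 1992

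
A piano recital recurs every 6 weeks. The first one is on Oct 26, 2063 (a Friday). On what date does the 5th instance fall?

The 5th occurrence is 4 intervals after the first: 4 × 42 = 168 days after Oct 26, 2063.
Oct has 31 days — 5 days to the end of Oct leaves 163.
Nov has 30 days (133 left).
Dec has 31 days (102 left).
Jan has 31 days (71 left).
Feb has 29 days (42 left).
Mar has 31 days (11 left).
11 days into Apr → Apr 11, 2064.

Apr 11, 2064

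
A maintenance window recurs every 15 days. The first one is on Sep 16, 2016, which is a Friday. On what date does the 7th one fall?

The 7th occurrence is 6 intervals after the first: 6 × 15 = 90 days after Sep 16, 2016.
Sep has 30 days — 14 days to the end of Sep leaves 76.
Oct has 31 days (45 left).
Nov has 30 days (15 left).
15 days into Dec → Dec 15, 2016.

Dec 15, 2016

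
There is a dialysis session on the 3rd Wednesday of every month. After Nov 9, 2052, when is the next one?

Nov 20, 2052

Nov 2052 starts on a Friday; its first Wednesday is the 6th, so the 3rd Wednesday is the 20th — Nov 20, 2052.
Nov 20, 2052 is after Nov 9, 2052, so that is the next one.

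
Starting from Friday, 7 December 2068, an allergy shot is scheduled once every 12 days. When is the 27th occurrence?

15 October 2069

The 27th occurrence is 26 intervals after the first: 26 × 12 = 312 days after 7 December 2068.
December has 31 days — 24 days to the end of December leaves 288.
January has 31 days (257 left).
February has 28 days (229 left).
March has 31 days (198 left).
April has 30 days (168 left).
May has 31 days (137 left).
June has 30 days (107 left).
July has 31 days (76 left).
August has 31 days (45 left).
September has 30 days (15 left).
15 days into October → 15 October 2069.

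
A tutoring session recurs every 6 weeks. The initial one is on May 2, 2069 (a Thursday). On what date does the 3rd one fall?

The 3rd occurrence is 2 intervals after the first: 2 × 42 = 84 days after May 2, 2069.
May has 31 days — 29 days to the end of May leaves 55.
June has 30 days (25 left).
25 days into July → July 25, 2069.

July 25, 2069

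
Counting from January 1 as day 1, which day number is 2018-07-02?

183

Days in months before July: 31 + 28 + 31 + 30 + 31 + 30 = 181.
Plus 2 days into July → day 183.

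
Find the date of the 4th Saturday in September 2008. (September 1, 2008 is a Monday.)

2008-09-27

September 2008 begins on a Monday, so the first Saturday is September 6 (5 days later).
The 4th Saturday is 3 weeks later: 6 + 21 = 27.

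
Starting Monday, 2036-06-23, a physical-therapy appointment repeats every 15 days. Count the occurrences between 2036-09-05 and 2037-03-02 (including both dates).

Occurrences land 15·i days after 2036-06-23 for i = 0, 1, 2, …
2036-09-05 is 74 days after the start; 74 ÷ 15 = 4 remainder 14; since the remainder is 14, round up to i = 5. First occurrence in the window: #6 on 2036-09-06 (5×15 = 75 days in).
2037-03-02 is 252 days after the start; 252 ÷ 15 = 16 remainder 12. Last occurrence in the window: #17 on 2037-02-18.
Occurrences #6 through #17: 12 in total.

12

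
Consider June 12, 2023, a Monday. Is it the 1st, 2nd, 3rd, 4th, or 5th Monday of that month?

Day 12 falls in week ⌈12/7⌉ of the month.
Days 1–7 hold the 1st Monday, 8–14 the 2nd, 15–21 the 3rd, 22–28 the 4th, 29–31 the 5th.
12 is in the range for the 2nd.

2nd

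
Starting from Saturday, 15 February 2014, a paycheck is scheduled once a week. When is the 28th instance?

The 28th occurrence is 27 intervals after the first: 27 × 7 = 189 days after 15 February 2014.
February has 28 days — 13 days to the end of February leaves 176.
March has 31 days (145 left).
April has 30 days (115 left).
May has 31 days (84 left).
June has 30 days (54 left).
July has 31 days (23 left).
23 days into August → 23 August 2014.

23 August 2014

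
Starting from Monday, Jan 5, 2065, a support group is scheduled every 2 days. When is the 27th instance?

Feb 26, 2065

The 27th occurrence is 26 intervals after the first: 26 × 2 = 52 days after Jan 5, 2065.
Jan has 31 days — 26 days to the end of Jan leaves 26.
26 days into Feb → Feb 26, 2065.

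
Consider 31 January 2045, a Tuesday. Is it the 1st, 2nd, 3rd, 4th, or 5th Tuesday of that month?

Day 31 falls in week ⌈31/7⌉ of the month.
Days 1–7 hold the 1st Tuesday, 8–14 the 2nd, 15–21 the 3rd, 22–28 the 4th, 29–31 the 5th.
31 is in the range for the 5th.

5th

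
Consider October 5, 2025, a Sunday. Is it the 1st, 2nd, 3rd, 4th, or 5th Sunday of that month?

Day 5 falls in week ⌈5/7⌉ of the month.
Days 1–7 hold the 1st Sunday, 8–14 the 2nd, 15–21 the 3rd, 22–28 the 4th, 29–31 the 5th.
5 is in the range for the 1st.

1st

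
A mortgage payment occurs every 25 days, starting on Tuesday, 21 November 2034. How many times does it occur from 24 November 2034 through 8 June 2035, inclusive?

Occurrences land 25·i days after 21 November 2034 for i = 0, 1, 2, …
24 November 2034 is 3 days after the start; 3 ÷ 25 = 0 remainder 3; since the remainder is 3, round up to i = 1. First occurrence in the window: #2 on 16 December 2034 (1×25 = 25 days in).
8 June 2035 is 199 days after the start; 199 ÷ 25 = 7 remainder 24. Last occurrence in the window: #8 on 15 May 2035.
Occurrences #2 through #8: 7 in total.

7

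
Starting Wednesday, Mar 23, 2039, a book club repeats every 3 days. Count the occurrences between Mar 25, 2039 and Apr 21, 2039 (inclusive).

Occurrences land 3·i days after Mar 23, 2039 for i = 0, 1, 2, …
Mar 25, 2039 is 2 days after the start; 2 ÷ 3 = 0 remainder 2; since the remainder is 2, round up to i = 1. First occurrence in the window: #2 on Mar 26, 2039 (1×3 = 3 days in).
Apr 21, 2039 is 29 days after the start; 29 ÷ 3 = 9 remainder 2. Last occurrence in the window: #10 on Apr 19, 2039.
Occurrences #2 through #10: 9 in total.

9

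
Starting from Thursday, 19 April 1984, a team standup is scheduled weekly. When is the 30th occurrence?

8 November 1984

The 30th occurrence is 29 intervals after the first: 29 × 7 = 203 days after 19 April 1984.
April has 30 days — 11 days to the end of April leaves 192.
May has 31 days (161 left).
June has 30 days (131 left).
July has 31 days (100 left).
August has 31 days (69 left).
September has 30 days (39 left).
October has 31 days (8 left).
8 days into November → 8 November 1984.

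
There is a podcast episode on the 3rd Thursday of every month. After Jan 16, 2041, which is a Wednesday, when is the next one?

Jan 17, 2041

Jan 2041 starts on a Tuesday; its first Thursday is the 3rd, so the 3rd Thursday is the 17th — Jan 17, 2041.
Jan 17, 2041 is after Jan 16, 2041, so that is the next one.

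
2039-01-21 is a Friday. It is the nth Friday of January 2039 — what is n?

3rd

Day 21 falls in week ⌈21/7⌉ of the month.
Days 1–7 hold the 1st Friday, 8–14 the 2nd, 15–21 the 3rd, 22–28 the 4th, 29–31 the 5th.
21 is in the range for the 3rd.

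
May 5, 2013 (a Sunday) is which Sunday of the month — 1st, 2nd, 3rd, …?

Day 5 falls in week ⌈5/7⌉ of the month.
Days 1–7 hold the 1st Sunday, 8–14 the 2nd, 15–21 the 3rd, 22–28 the 4th, 29–31 the 5th.
5 is in the range for the 1st.

1st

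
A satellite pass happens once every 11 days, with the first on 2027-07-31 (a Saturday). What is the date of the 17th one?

The 17th occurrence is 16 intervals after the first: 16 × 11 = 176 days after 2027-07-31.
July has 31 days — 0 days to the end of July leaves 176.
August has 31 days (145 left).
September has 30 days (115 left).
October has 31 days (84 left).
November has 30 days (54 left).
December has 31 days (23 left).
23 days into January → 2028-01-23.

2028-01-23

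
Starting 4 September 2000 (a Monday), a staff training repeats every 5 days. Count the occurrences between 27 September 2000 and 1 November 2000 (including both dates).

7

Occurrences land 5·i days after 4 September 2000 for i = 0, 1, 2, …
27 September 2000 is 23 days after the start; 23 ÷ 5 = 4 remainder 3; since the remainder is 3, round up to i = 5. First occurrence in the window: #6 on 29 September 2000 (5×5 = 25 days in).
1 November 2000 is 58 days after the start; 58 ÷ 5 = 11 remainder 3. Last occurrence in the window: #12 on 29 October 2000.
Occurrences #6 through #12: 7 in total.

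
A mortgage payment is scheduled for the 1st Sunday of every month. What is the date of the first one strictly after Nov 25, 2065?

Nov 2065 starts on a Sunday, so its 1st Sunday is Nov 1, 2065.
That is not after Nov 25, 2065, so look at Dec 2065.
Dec 2065 starts on a Tuesday, so its 1st Sunday is Dec 6, 2065 (5 days in).

Dec 6, 2065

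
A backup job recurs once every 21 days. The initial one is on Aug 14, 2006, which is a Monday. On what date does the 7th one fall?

The 7th occurrence is 6 intervals after the first: 6 × 21 = 126 days after Aug 14, 2006.
Aug has 31 days — 17 days to the end of Aug leaves 109.
Sep has 30 days (79 left).
Oct has 31 days (48 left).
Nov has 30 days (18 left).
18 days into Dec → Dec 18, 2006.

Dec 18, 2006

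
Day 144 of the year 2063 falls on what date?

Jan has 31 days (144 − 31 = 113 remain).
Feb has 28 days (113 − 28 = 85 remain).
Mar has 31 days (85 − 31 = 54 remain).
Apr has 30 days (54 − 30 = 24 remain).
24 into May → May 24.

May 24, 2063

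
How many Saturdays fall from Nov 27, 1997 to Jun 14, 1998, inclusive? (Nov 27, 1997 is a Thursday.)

29

Nov 27, 1997 is a Thursday; the first Saturday on or after it is Nov 29, 1997 (2 days later).
From Nov 29, 1997 to Jun 14, 1998: 1 + 31 + 31 + 28 + 31 + 30 + 31 + 14 = 197 days (rest of Nov, Dec, Jan, Feb, Mar, Apr, May, Jun).
197 ÷ 7 = 28 full weeks with remainder 1, so 28 more Saturdays after the first → 29.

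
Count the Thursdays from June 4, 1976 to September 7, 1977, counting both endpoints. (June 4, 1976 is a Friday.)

65

June 4, 1976 is a Friday; the first Thursday on or after it is June 10, 1976 (6 days later).
From June 10, 1976 to September 7, 1977: 204 + 250 = 454 days (rest of 1976, to September 7, 1977 in 1977).
454 ÷ 7 = 64 full weeks with remainder 6, so 64 more Thursdays after the first → 65.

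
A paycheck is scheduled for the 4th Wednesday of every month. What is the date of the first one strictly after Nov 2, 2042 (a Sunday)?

Nov 2042 starts on a Saturday; its first Wednesday is the 5th, so the 4th Wednesday is the 26th — Nov 26, 2042.
Nov 26, 2042 is after Nov 2, 2042, so that is the next one.

Nov 26, 2042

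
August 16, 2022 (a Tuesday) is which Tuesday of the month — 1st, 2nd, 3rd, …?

Day 16 falls in week ⌈16/7⌉ of the month.
Days 1–7 hold the 1st Tuesday, 8–14 the 2nd, 15–21 the 3rd, 22–28 the 4th, 29–31 the 5th.
16 is in the range for the 3rd.

3rd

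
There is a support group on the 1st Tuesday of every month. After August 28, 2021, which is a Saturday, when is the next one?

August 2021 starts on a Sunday, so its 1st Tuesday is August 3, 2021 (2 days in).
That is not after August 28, 2021, so look at September 2021.
September 2021 starts on a Wednesday, so its 1st Tuesday is September 7, 2021 (6 days in).

September 7, 2021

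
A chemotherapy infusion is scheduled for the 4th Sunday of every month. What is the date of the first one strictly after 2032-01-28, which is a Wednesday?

January 2032 starts on a Thursday; its first Sunday is the 4th, so the 4th Sunday is the 25th — 2032-01-25.
That is not after 2032-01-28, so look at February 2032.
February 2032 starts on a Sunday; its first Sunday is the 1st, so the 4th Sunday is the 22nd — 2032-02-22.

2032-02-22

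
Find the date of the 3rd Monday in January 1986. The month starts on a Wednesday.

January 1986 begins on a Wednesday, so the first Monday is January 6 (5 days later).
The 3rd Monday is 2 weeks later: 6 + 14 = 20.

January 20, 1986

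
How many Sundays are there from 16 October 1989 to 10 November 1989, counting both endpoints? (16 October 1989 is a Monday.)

16 October 1989 is a Monday; the first Sunday on or after it is 22 October 1989 (6 days later).
From 22 October 1989 to 10 November 1989: 9 + 10 = 19 days (rest of October, November).
19 ÷ 7 = 2 full weeks with remainder 5, so 2 more Sundays after the first → 3.

3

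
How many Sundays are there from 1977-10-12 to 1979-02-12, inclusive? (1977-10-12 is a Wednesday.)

70

1977-10-12 is a Wednesday; the first Sunday on or after it is 1977-10-16 (4 days later).
From 1977-10-16 to 1979-02-12: 76 + 365 + 43 = 484 days (rest of 1977, 1978, to 1979-02-12 in 1979).
484 ÷ 7 = 69 full weeks with remainder 1, so 69 more Sundays after the first → 70.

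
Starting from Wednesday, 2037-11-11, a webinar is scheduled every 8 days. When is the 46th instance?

2038-11-06

The 46th occurrence is 45 intervals after the first: 45 × 8 = 360 days after 2037-11-11.
November has 30 days — 19 days to the end of November leaves 341.
December has 31 days (310 left).
January has 31 days (279 left).
February has 28 days (251 left).
March has 31 days (220 left).
April has 30 days (190 left).
May has 31 days (159 left).
June has 30 days (129 left).
July has 31 days (98 left).
August has 31 days (67 left).
September has 30 days (37 left).
October has 31 days (6 left).
6 days into November → 2038-11-06.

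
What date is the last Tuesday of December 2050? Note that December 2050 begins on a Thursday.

December 2050 begins on a Thursday, so the first Tuesday is December 6 (5 days later).
December 2050 has 31 days. Adding weeks: 6, 13, 20, 27 — the last one ≤ 31 is the 27th.

December 27, 2050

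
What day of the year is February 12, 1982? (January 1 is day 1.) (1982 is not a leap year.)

Days in months before February: 31 = 31.
Plus 12 days into February → day 43.

43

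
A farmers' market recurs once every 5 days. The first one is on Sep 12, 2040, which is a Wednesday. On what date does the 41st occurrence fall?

Mar 31, 2041

The 41st occurrence is 40 intervals after the first: 40 × 5 = 200 days after Sep 12, 2040.
Sep has 30 days — 18 days to the end of Sep leaves 182.
Oct has 31 days (151 left).
Nov has 30 days (121 left).
Dec has 31 days (90 left).
Jan has 31 days (59 left).
Feb has 28 days (31 left).
31 days into Mar → Mar 31, 2041.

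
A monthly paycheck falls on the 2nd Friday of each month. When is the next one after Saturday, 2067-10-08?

2067-10-14

October 2067 starts on a Saturday; its first Friday is the 7th, so the 2nd Friday is the 14th — 2067-10-14.
2067-10-14 is after 2067-10-08, so that is the next one.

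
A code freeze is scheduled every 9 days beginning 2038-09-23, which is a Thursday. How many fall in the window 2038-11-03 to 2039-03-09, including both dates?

Occurrences land 9·i days after 2038-09-23 for i = 0, 1, 2, …
2038-11-03 is 41 days after the start; 41 ÷ 9 = 4 remainder 5; since the remainder is 5, round up to i = 5. First occurrence in the window: #6 on 2038-11-07 (5×9 = 45 days in).
2039-03-09 is 167 days after the start; 167 ÷ 9 = 18 remainder 5. Last occurrence in the window: #19 on 2039-03-04.
Occurrences #6 through #19: 14 in total.

14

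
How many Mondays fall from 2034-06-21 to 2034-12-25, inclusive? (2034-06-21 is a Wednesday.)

27

2034-06-21 is a Wednesday; the first Monday on or after it is 2034-06-26 (5 days later).
From 2034-06-26 to 2034-12-25: 4 + 31 + 31 + 30 + 31 + 30 + 25 = 182 days (rest of June, July, August, September, October, November, December).
182 ÷ 7 = 26 full weeks with remainder 0, so 26 more Mondays after the first → 27.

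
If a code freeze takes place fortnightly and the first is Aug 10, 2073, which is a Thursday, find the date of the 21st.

May 17, 2074

The 21st occurrence is 20 intervals after the first: 20 × 14 = 280 days after Aug 10, 2073.
Aug has 31 days — 21 days to the end of Aug leaves 259.
Sep has 30 days (229 left).
Oct has 31 days (198 left).
Nov has 30 days (168 left).
Dec has 31 days (137 left).
Jan has 31 days (106 left).
Feb has 28 days (78 left).
Mar has 31 days (47 left).
Apr has 30 days (17 left).
17 days into May → May 17, 2074.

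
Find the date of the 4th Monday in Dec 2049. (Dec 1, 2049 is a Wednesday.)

Dec 2049 begins on a Wednesday, so the first Monday is Dec 6 (5 days later).
The 4th Monday is 3 weeks later: 6 + 21 = 27.

Dec 27, 2049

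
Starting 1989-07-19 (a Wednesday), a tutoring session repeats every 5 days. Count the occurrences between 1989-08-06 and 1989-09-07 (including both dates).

7

Occurrences land 5·i days after 1989-07-19 for i = 0, 1, 2, …
1989-08-06 is 18 days after the start; 18 ÷ 5 = 3 remainder 3; since the remainder is 3, round up to i = 4. First occurrence in the window: #5 on 1989-08-08 (4×5 = 20 days in).
1989-09-07 is 50 days after the start; 50 ÷ 5 = 10 remainder 0. Last occurrence in the window: #11 on 1989-09-07.
Occurrences #5 through #11: 7 in total.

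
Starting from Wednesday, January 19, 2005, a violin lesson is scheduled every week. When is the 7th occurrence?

March 2, 2005

The 7th occurrence is 6 intervals after the first: 6 × 7 = 42 days after January 19, 2005.
January has 31 days — 12 days to the end of January leaves 30.
February has 28 days (2 left).
2 days into March → March 2, 2005.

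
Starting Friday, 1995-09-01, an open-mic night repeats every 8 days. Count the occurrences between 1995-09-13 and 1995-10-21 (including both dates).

5

Occurrences land 8·i days after 1995-09-01 for i = 0, 1, 2, …
1995-09-13 is 12 days after the start; 12 ÷ 8 = 1 remainder 4; since the remainder is 4, round up to i = 2. First occurrence in the window: #3 on 1995-09-17 (2×8 = 16 days in).
1995-10-21 is 50 days after the start; 50 ÷ 8 = 6 remainder 2. Last occurrence in the window: #7 on 1995-10-19.
Occurrences #3 through #7: 5 in total.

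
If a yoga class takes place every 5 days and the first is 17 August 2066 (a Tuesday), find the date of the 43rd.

The 43rd occurrence is 42 intervals after the first: 42 × 5 = 210 days after 17 August 2066.
August has 31 days — 14 days to the end of August leaves 196.
September has 30 days (166 left).
October has 31 days (135 left).
November has 30 days (105 left).
December has 31 days (74 left).
January has 31 days (43 left).
February has 28 days (15 left).
15 days into March → 15 March 2067.

15 March 2067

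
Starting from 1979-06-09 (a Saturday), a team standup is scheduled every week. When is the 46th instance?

1980-04-19

The 46th occurrence is 45 intervals after the first: 45 × 7 = 315 days after 1979-06-09.
June has 30 days — 21 days to the end of June leaves 294.
July has 31 days (263 left).
August has 31 days (232 left).
September has 30 days (202 left).
October has 31 days (171 left).
November has 30 days (141 left).
December has 31 days (110 left).
January has 31 days (79 left).
February has 29 days (50 left).
March has 31 days (19 left).
19 days into April → 1980-04-19.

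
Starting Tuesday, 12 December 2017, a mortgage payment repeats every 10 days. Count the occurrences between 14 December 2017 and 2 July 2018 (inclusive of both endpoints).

Occurrences land 10·i days after 12 December 2017 for i = 0, 1, 2, …
14 December 2017 is 2 days after the start; 2 ÷ 10 = 0 remainder 2; since the remainder is 2, round up to i = 1. First occurrence in the window: #2 on 22 December 2017 (1×10 = 10 days in).
2 July 2018 is 202 days after the start; 202 ÷ 10 = 20 remainder 2. Last occurrence in the window: #21 on 30 June 2018.
Occurrences #2 through #21: 20 in total.

20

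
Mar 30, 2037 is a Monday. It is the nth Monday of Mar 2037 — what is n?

5th

Day 30 falls in week ⌈30/7⌉ of the month.
Days 1–7 hold the 1st Monday, 8–14 the 2nd, 15–21 the 3rd, 22–28 the 4th, 29–31 the 5th.
30 is in the range for the 5th.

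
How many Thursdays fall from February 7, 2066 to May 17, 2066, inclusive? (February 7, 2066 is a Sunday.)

14

February 7, 2066 is a Sunday; the first Thursday on or after it is February 11, 2066 (4 days later).
From February 11, 2066 to May 17, 2066: 17 + 31 + 30 + 17 = 95 days (rest of February, March, April, May).
95 ÷ 7 = 13 full weeks with remainder 4, so 13 more Thursdays after the first → 14.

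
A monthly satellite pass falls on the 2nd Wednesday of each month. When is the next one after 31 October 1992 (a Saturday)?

October 1992 starts on a Thursday; its first Wednesday is the 7th, so the 2nd Wednesday is the 14th — 14 October 1992.
That is not after 31 October 1992, so look at November 1992.
November 1992 starts on a Sunday; its first Wednesday is the 4th, so the 2nd Wednesday is the 11th — 11 November 1992.

11 November 1992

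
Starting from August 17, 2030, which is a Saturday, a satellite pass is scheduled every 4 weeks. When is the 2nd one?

September 14, 2030

The 2nd occurrence is 1 interval after the first: 1 × 28 = 28 days after August 17, 2030.
August has 31 days — 14 days to the end of August leaves 14.
14 days into September → September 14, 2030.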